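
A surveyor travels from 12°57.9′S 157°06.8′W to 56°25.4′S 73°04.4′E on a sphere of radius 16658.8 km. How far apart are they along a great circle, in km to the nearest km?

28814 km

Let φ₁ = -0.2263 rad, φ₂ = -0.9848 rad, and Δλ = -2.2657 rad.
cos c = sin φ₁ sin φ₂ + cos φ₁ cos φ₂ cos Δλ = (-0.2244)(-0.8331) + (0.9745)(0.5531)(-0.6403) = -0.15816,
so c = arccos(-0.15816) = 1.72963 rad.
Distance = R·c = 16658.8 × 1.7296 ≈ 28814 km.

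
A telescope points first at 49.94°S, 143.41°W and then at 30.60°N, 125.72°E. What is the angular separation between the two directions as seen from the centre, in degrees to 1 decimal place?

In radians: φ₁ = -0.8716, φ₂ = 0.5341, Δλ = -90.870° = -1.5860 rad.
Haversine: a = sin²(Δφ/2) + cos φ₁ cos φ₂ sin²(Δλ/2) = 0.4178 + (0.6436)(0.8607)(0.5076) = 0.69901.
Central angle c = 2·arcsin(√a) = 1.98015 rad.
So the angular separation is 113.5°.

113.5°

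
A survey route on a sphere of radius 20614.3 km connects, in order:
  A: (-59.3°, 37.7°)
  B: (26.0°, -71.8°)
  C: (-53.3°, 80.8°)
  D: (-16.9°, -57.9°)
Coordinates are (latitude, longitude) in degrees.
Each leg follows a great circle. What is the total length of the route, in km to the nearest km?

132861 km

Leg A→B: central angle 2.1295 rad, distance 43898.7 km.
Leg B→C: central angle 2.5470 rad, distance 52503.9 km.
Leg C→D: central angle 1.7686 rad, distance 36458.3 km.
Total: 43898.7 + 52503.9 + 36458.3 ≈ 132861 km.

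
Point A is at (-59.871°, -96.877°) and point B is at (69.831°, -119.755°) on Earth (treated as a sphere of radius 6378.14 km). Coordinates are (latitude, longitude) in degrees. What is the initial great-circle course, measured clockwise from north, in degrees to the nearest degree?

Δλ = -22.878° = -0.3993 rad.
y = sin Δλ · cos φ₂ = (-0.3888)(0.3448) = -0.1340
x = cos φ₁ sin φ₂ − sin φ₁ cos φ₂ cos Δλ = (0.5019)(0.9387) − (-0.8649)(0.3448)(0.9213) = 0.7459
θ = atan2(y, x) = -10.19°; adding 360° gives 350°.

350°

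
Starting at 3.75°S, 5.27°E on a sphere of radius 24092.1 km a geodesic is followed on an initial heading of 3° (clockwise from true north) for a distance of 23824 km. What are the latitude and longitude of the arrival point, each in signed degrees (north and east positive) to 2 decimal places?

52.80°, 9.42°

Angular distance δ = d/R = 23824/24092.1 = 0.98887 rad; initial bearing θ = 0.0524 rad.
sin φ₂ = sin φ₁ cos δ + cos φ₁ sin δ cos θ = (-0.0654)(0.5496) + (0.9979)(0.8354)(0.9986) = 0.7965, so φ₂ = 52.80°.
Δλ = atan2(sin θ sin δ cos φ₁, cos δ − sin φ₁ sin φ₂) = atan2(0.0436, 0.6017) = 4.147°.
λ₂ = 5.270° + 4.147° = 9.42°.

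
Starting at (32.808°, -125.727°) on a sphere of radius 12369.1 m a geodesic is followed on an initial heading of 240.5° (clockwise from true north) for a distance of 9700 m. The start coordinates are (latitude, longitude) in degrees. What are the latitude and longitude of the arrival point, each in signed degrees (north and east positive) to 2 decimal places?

Angular distance δ = d/R = 9700/12369.1 = 0.78421 rad; initial bearing θ = 4.1975 rad.
sin φ₂ = sin φ₁ cos δ + cos φ₁ sin δ cos θ = (0.5418)(0.7079) + (0.8405)(0.7063)(-0.4924) = 0.0913, so φ₂ = 5.24°.
Δλ = atan2(sin θ sin δ cos φ₁, cos δ − sin φ₁ sin φ₂) = atan2(-0.5167, 0.6585) = -38.118°.
λ₂ = -125.727° − 38.118° = -163.84°.

5.24°, -163.84°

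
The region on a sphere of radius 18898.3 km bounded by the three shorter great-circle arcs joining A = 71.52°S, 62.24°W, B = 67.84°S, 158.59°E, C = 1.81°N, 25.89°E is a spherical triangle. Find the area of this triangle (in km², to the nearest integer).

Side lengths (central angles): a = 1.8597, b = 1.5904, c = 0.6634 rad; semiperimeter s = 2.0568.
By l'Huilier's theorem, tan(E/4) = √[tan(s/2) tan((s−a)/2) tan((s−b)/2) tan((s−c)/2)], giving spherical excess E = 0.7144 rad.
Area = E·R² = 0.7144 × (18898.3)² ≈ 255128163 km².

255128163 km²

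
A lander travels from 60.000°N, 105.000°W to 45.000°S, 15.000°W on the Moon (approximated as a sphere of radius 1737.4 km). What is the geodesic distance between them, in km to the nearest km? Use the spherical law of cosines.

3874 km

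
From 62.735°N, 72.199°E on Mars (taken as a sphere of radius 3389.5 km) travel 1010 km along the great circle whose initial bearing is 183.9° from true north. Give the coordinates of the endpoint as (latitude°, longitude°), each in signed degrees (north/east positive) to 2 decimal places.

Angular distance δ = d/R = 1010/3389.5 = 0.29798 rad; initial bearing θ = 3.2097 rad.
sin φ₂ = sin φ₁ cos δ + cos φ₁ sin δ cos θ = (0.8889)(0.9559) + (0.4581)(0.2936)(-0.9977) = 0.7155, so φ₂ = 45.69°.
Δλ = atan2(sin θ sin δ cos φ₁, cos δ − sin φ₁ sin φ₂) = atan2(-0.0091, 0.3199) = -1.638°.
λ₂ = 72.199° − 1.638° = 70.56°.

45.69°, 70.56°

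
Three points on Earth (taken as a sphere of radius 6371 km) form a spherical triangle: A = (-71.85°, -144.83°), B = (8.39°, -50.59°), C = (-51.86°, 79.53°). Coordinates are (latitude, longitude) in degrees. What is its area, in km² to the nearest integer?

50046285 km²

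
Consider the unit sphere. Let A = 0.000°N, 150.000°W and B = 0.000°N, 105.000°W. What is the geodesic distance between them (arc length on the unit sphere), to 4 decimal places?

Let φ₁ = 0.0000 rad, φ₂ = 0.0000 rad, and Δλ = 0.7854 rad.
cos c = sin φ₁ sin φ₂ + cos φ₁ cos φ₂ cos Δλ = (0.0000)(0.0000) + (1.0000)(1.0000)(0.7071) = 0.70711,
so c = arccos(0.70711) = 0.78540 rad.
On the unit sphere the arc length equals the central angle: 0.7854.

0.7854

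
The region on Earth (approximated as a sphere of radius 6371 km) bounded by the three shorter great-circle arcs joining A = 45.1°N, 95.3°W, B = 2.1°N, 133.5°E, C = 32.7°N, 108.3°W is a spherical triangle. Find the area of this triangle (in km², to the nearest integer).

Side lengths (central angles): a = 1.9580, b = 0.2786, c = 2.0249 rad; semiperimeter s = 2.1307.
By l'Huilier's theorem, tan(E/4) = √[tan(s/2) tan((s−a)/2) tan((s−b)/2) tan((s−c)/2)], giving spherical excess E = 0.4184 rad.
Area = E·R² = 0.4184 × (6371)² ≈ 16983125 km².

16983125 km²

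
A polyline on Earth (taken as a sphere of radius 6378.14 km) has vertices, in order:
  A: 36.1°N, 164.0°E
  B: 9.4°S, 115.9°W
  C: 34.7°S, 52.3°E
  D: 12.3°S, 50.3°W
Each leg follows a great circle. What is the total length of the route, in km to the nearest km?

Leg A→B: central angle 1.5300 rad, distance 9758.3 km.
Leg B→C: central angle 2.3476 rad, distance 14973.2 km.
Leg C→D: central angle 1.6248 rad, distance 10363.1 km.
Total: 9758.3 + 14973.2 + 10363.1 ≈ 35095 km.

35095 km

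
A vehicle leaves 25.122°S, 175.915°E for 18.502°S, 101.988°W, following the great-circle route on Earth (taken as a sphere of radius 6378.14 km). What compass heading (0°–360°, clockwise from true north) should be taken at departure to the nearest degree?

Δλ = 82.097° = 1.4329 rad.
y = sin Δλ · cos φ₂ = (0.9905)(0.9483) = 0.9393
x = cos φ₁ sin φ₂ − sin φ₁ cos φ₂ cos Δλ = (0.9054)(-0.3173) − (-0.4245)(0.9483)(0.1375) = -0.2320
θ = atan2(y, x) = 103.87°, so the bearing is 104°.

104°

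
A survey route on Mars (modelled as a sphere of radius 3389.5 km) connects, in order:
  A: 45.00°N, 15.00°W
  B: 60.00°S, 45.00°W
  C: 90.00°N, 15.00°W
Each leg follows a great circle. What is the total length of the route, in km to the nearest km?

15253 km

Leg A→B: central angle 1.8820 rad, distance 6379.0 km.
Leg B→C: central angle 2.6180 rad, distance 8873.7 km.
Total: 6379.0 + 8873.7 ≈ 15253 km.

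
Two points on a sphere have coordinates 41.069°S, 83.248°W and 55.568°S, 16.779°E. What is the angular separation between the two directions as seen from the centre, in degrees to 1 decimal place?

With latitudes φ₁ = -41.069°, φ₂ = -55.568° and longitude difference Δλ = 100.027°:
Haversine: a = sin²(Δφ/2) + cos φ₁ cos φ₂ sin²(Δλ/2) = 0.0159 + (0.7539)(0.5654)(0.5871) = 0.26618.
Central angle c = 2·arcsin(√a) = 1.08417 rad.
So the angular separation is 62.1°.

62.1°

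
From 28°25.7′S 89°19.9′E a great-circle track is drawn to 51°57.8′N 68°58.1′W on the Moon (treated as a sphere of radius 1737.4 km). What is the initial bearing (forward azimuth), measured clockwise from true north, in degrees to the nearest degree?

Δλ = -158.300° = -2.7629 rad.
y = sin Δλ · cos φ₂ = (-0.3697)(0.6162) = -0.2278
x = cos φ₁ sin φ₂ − sin φ₁ cos φ₂ cos Δλ = (0.8794)(0.7876) − (-0.4761)(0.6162)(-0.9291) = 0.4201
θ = atan2(y, x) = -28.47°; adding 360° gives 332°.

332°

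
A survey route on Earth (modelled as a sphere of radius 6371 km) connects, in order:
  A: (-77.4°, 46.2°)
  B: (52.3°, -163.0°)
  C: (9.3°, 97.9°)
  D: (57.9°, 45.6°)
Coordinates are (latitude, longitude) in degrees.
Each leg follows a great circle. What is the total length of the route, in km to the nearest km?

33760 km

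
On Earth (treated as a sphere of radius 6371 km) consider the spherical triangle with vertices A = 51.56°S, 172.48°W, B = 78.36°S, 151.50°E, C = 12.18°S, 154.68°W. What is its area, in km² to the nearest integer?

2013543 km²

Side lengths (central angles): a = 1.2418, b = 0.7320, c = 0.5184 rad; semiperimeter s = 1.2461.
By l'Huilier's theorem, tan(E/4) = √[tan(s/2) tan((s−a)/2) tan((s−b)/2) tan((s−c)/2)], giving spherical excess E = 0.0496 rad.
Area = E·R² = 0.0496 × (6371)² ≈ 2013543 km².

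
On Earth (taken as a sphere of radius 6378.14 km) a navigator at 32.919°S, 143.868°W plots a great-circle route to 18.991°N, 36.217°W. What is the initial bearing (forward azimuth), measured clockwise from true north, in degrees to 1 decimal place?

With φ₁ = -0.5745, φ₂ = 0.3315, Δλ = 1.8789 rad, the forward-azimuth formula gives
θ = atan2( sin Δλ cos φ₂ , cos φ₁ sin φ₂ − sin φ₁ cos φ₂ cos Δλ ) = atan2(0.9011, 0.1174) = 82.58°.
So the initial bearing is 82.6°.

82.6°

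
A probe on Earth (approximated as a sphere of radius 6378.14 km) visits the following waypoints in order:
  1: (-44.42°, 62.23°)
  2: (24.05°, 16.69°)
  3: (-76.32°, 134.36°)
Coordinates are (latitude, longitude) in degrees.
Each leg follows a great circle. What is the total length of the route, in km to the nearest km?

22250 km

Leg 1→2: central angle 1.3984 rad, distance 8918.9 km.
Leg 2→3: central angle 2.0901 rad, distance 13330.9 km.
Total: 8918.9 + 13330.9 ≈ 22250 km.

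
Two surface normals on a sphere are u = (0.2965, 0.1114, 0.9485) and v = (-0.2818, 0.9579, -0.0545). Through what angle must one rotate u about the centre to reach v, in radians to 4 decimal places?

1.5993 rad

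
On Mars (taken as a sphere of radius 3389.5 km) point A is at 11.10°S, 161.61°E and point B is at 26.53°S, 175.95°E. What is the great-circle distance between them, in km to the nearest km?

With latitudes φ₁ = -11.100°, φ₂ = -26.530° and longitude difference Δλ = 14.340°:
cos c = sin φ₁ sin φ₂ + cos φ₁ cos φ₂ cos Δλ = (-0.1925)(-0.4467) + (0.9813)(0.8947)(0.9688) = 0.93660,
so c = arccos(0.93660) = 0.35799 rad.
Distance = R·c = 3389.5 × 0.3580 ≈ 1213 km.

1213 km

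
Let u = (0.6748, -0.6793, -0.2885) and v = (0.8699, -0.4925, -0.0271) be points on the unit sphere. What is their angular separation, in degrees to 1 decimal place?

u·v = 0.9294; |u| = 1.0000, |v| = 1.0000.
cos θ = (u·v)/(|u||v|) = 0.9294, so θ = 21.7°.

21.7°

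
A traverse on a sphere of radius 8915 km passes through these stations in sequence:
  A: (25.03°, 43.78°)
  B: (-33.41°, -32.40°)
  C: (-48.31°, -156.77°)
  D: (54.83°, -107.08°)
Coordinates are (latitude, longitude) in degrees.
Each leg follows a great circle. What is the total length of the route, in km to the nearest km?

Leg A→B: central angle 1.6231 rad, distance 14470.1 km.
Leg B→C: central angle 1.4729 rad, distance 13130.8 km.
Leg C→D: central angle 1.9418 rad, distance 17311.6 km.
Total: 14470.1 + 13130.8 + 17311.6 ≈ 44912 km.

44912 km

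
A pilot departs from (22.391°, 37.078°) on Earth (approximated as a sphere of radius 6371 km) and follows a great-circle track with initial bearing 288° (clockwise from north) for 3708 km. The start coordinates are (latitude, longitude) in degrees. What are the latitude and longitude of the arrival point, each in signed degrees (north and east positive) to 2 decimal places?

28.38°, 0.62°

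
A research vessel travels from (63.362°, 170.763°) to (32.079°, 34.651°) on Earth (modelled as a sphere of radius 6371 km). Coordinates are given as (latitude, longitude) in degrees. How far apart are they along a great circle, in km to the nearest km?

8719 km

Let φ₁ = 1.1059 rad, φ₂ = 0.5599 rad, and Δλ = -2.3756 rad.
Haversine: a = sin²(Δφ/2) + cos φ₁ cos φ₂ sin²(Δλ/2) = 0.0727 + (0.4484)(0.8473)(0.8603) = 0.39954.
Central angle c = 2·arcsin(√a) = 1.36849 rad.
Distance = R·c = 6371 × 1.3685 ≈ 8719 km.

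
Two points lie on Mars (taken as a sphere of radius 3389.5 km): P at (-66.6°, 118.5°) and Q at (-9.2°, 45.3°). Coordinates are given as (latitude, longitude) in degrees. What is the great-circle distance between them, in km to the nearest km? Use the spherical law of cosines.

Let φ₁ = -1.1624 rad, φ₂ = -0.1606 rad, and Δλ = -1.2776 rad.
cos c = sin φ₁ sin φ₂ + cos φ₁ cos φ₂ cos Δλ = (-0.9178)(-0.1599) + (0.3971)(0.9871)(0.2890) = 0.26004,
so c = arccos(0.26004) = 1.30773 rad.
Distance = R·c = 3389.5 × 1.3077 ≈ 4433 km.

4433 km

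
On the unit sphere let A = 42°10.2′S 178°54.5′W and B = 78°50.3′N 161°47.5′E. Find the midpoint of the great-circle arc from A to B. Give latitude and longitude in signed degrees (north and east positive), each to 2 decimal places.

The central angle between A and B is δ = 2.1214 rad.
With f = 0.5, the slerp weights are sin((1−f)δ)/sin δ = 1.0241 and sin(fδ)/sin δ = 1.0241.
Weighted sum of the unit vectors: (1.0241)·(-0.7410,-0.0141,-0.6713) + (1.0241)·(-0.1839,0.0605,0.9811) = (-0.9472, 0.0475, 0.3172).
Converting back: φ = atan2(z, √(x²+y²)) = 18.49°, λ = atan2(y, x) = 177.13°.

18.49°, 177.13°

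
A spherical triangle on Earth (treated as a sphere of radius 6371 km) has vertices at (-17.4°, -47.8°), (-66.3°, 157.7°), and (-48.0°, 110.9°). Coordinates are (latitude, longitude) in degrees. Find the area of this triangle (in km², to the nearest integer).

21963497 km²

Side lengths (central angles): a = 0.5265, b = 1.9527, c = 1.6432 rad; semiperimeter s = 2.0612.
By l'Huilier's theorem, tan(E/4) = √[tan(s/2) tan((s−a)/2) tan((s−b)/2) tan((s−c)/2)], giving spherical excess E = 0.5411 rad.
Area = E·R² = 0.5411 × (6371)² ≈ 21963497 km².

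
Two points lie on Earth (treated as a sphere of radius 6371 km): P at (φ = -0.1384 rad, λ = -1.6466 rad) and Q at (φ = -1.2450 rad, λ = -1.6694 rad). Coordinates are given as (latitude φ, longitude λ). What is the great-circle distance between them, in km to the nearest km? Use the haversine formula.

In radians: φ₁ = -0.1384, φ₂ = -1.2450, Δλ = -1.306° = -0.0228 rad.
Haversine: a = sin²(Δφ/2) + cos φ₁ cos φ₂ sin²(Δλ/2) = 0.2761 + (0.9904)(0.3201)(0.0001) = 0.27619.
Central angle c = 2·arcsin(√a) = 1.10669 rad.
Distance = R·c = 6371 × 1.1067 ≈ 7051 km.

7051 km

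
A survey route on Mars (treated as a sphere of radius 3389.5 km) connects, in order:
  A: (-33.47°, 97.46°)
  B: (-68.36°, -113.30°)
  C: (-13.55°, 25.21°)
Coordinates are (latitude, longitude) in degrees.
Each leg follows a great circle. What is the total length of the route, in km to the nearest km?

Leg A→B: central angle 1.3199 rad, distance 4473.8 km.
Leg B→C: central angle 1.6216 rad, distance 5496.4 km.
Total: 4473.8 + 5496.4 ≈ 9970 km.

9970 km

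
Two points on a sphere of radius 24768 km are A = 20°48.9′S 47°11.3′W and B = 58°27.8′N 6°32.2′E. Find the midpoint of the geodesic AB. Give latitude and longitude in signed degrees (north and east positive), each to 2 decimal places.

20.72°, -28.47°

Central angle δ = 1.5844 rad. Interpolating on the sphere with fraction f = 0.5:
P = [sin((1−f)δ)·A + sin(fδ)·B] / sin δ = 0.7120·A + 0.7120·B in Cartesian coordinates,
giving P = (0.8222, -0.4458, 0.3538), i.e. latitude 20.72°, longitude -28.47°.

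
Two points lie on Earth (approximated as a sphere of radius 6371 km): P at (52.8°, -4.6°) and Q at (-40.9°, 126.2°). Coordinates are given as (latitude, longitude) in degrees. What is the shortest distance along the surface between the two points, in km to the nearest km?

In radians: φ₁ = 0.9215, φ₂ = -0.7138, Δλ = 130.800° = 2.2829 rad.
cos c = sin φ₁ sin φ₂ + cos φ₁ cos φ₂ cos Δλ = (0.7965)(-0.6547) + (0.6046)(0.7559)(-0.6534) = -0.82013,
so c = arccos(-0.82013) = 2.53243 rad.
Distance = R·c = 6371 × 2.5324 ≈ 16134 km.

16134 km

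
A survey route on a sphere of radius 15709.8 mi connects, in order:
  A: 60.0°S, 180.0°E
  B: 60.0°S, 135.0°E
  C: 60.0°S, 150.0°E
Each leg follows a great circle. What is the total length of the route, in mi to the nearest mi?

8101 mi

Leg A→B: central angle 0.3851 rad, distance 6049.2 mi.
Leg B→C: central angle 0.1306 rad, distance 2052.0 mi.
Total: 6049.2 + 2052.0 ≈ 8101 mi.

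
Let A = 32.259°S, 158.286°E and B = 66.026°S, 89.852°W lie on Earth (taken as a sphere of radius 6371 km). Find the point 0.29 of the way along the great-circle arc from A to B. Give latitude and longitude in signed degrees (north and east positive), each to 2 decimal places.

-49.99°, 170.69°

The central angle between A and B is δ = 1.2028 rad.
With f = 0.29, the slerp weights are sin((1−f)δ)/sin δ = 0.8080 and sin(fδ)/sin δ = 0.3663.
Weighted sum of the unit vectors: (0.8080)·(-0.7856,0.3129,-0.5337) + (0.3663)·(0.0010,-0.4063,-0.9137) = (-0.6344, 0.1040, -0.7660).
Converting back: φ = atan2(z, √(x²+y²)) = -49.99°, λ = atan2(y, x) = 170.69°.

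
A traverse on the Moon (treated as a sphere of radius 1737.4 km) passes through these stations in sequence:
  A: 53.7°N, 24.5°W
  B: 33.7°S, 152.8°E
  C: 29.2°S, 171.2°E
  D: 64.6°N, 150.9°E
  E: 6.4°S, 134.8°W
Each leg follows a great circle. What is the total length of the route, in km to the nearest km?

10932 km

Leg A→B: central angle 2.7909 rad, distance 4849.0 km.
Leg B→C: central angle 0.2845 rad, distance 494.4 km.
Leg C→D: central angle 1.6604 rad, distance 2884.9 km.
Leg D→E: central angle 1.5561 rad, distance 2703.6 km.
Total: 4849.0 + 494.4 + 2884.9 + 2703.6 ≈ 10932 km.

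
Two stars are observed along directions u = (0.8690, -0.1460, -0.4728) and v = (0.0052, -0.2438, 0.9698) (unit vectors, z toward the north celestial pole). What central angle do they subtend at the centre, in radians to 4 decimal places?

2.0025 rad

u·v = -0.4184; |u| = 1.0000, |v| = 1.0000.
cos θ = (u·v)/(|u||v|) = -0.4184, so θ = 2.0025 rad.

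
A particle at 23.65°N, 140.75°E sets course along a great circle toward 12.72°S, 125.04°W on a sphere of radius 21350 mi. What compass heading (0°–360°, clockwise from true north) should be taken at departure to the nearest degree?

Δλ = 94.210° = 1.6443 rad.
y = sin Δλ · cos φ₂ = (0.9973)(0.9755) = 0.9728
x = cos φ₁ sin φ₂ − sin φ₁ cos φ₂ cos Δλ = (0.9160)(-0.2202) − (0.4011)(0.9755)(-0.0734) = -0.1730
θ = atan2(y, x) = 100.08°, so the bearing is 100°.

100°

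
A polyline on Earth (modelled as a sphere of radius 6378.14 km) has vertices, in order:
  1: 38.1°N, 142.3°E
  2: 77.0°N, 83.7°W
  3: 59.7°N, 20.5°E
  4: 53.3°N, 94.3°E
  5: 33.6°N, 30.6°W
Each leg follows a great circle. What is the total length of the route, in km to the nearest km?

24148 km

Leg 1→2: central angle 1.0721 rad, distance 6838.2 km.
Leg 2→3: central angle 0.6208 rad, distance 3959.4 km.
Leg 3→4: central angle 0.6819 rad, distance 4349.3 km.
Leg 4→5: central angle 1.4112 rad, distance 9001.0 km.
Total: 6838.2 + 3959.4 + 4349.3 + 9001.0 ≈ 24148 km.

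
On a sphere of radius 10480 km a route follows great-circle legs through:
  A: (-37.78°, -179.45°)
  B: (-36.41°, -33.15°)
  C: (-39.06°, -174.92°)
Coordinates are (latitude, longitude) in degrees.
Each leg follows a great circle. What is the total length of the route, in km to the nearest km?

35895 km

Leg A→B: central angle 1.7371 rad, distance 18205.0 km.
Leg B→C: central angle 1.6879 rad, distance 17689.5 km.
Total: 18205.0 + 17689.5 ≈ 35895 km.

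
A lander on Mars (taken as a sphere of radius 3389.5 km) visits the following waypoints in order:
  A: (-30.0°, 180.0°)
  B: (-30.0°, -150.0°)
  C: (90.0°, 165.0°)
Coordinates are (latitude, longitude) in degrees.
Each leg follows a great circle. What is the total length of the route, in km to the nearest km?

8631 km

Leg A→B: central angle 0.4521 rad, distance 1532.5 km.
Leg B→C: central angle 2.0944 rad, distance 7099.0 km.
Total: 1532.5 + 7099.0 ≈ 8631 km.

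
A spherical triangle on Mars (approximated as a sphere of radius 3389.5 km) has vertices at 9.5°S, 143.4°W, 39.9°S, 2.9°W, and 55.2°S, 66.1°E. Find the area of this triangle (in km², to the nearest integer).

Side lengths (central angles): a = 0.8181, b = 1.9331, c = 2.0691 rad; semiperimeter s = 2.4101.
By l'Huilier's theorem, tan(E/4) = √[tan(s/2) tan((s−a)/2) tan((s−b)/2) tan((s−c)/2)], giving spherical excess E = 1.2900 rad.
Area = E·R² = 1.2900 × (3389.5)² ≈ 14820708 km².

14820708 km²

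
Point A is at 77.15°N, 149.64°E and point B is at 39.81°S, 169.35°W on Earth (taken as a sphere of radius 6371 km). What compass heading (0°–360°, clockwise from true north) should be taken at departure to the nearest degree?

145°

Δλ = 41.010° = 0.7158 rad.
y = sin Δλ · cos φ₂ = (0.6562)(0.7682) = 0.5041
x = cos φ₁ sin φ₂ − sin φ₁ cos φ₂ cos Δλ = (0.2224)(-0.6402) − (0.9750)(0.7682)(0.7546) = -0.7075
θ = atan2(y, x) = 144.53°, so the bearing is 145°.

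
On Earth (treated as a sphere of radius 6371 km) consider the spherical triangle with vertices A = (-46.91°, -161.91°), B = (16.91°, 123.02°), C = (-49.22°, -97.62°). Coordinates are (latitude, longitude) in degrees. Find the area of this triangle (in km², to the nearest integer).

5150923 km²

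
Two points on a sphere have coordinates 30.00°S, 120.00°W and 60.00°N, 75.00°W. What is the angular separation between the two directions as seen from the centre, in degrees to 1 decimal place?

Let φ₁ = -0.5236 rad, φ₂ = 1.0472 rad, and Δλ = 0.7854 rad.
Haversine: a = sin²(Δφ/2) + cos φ₁ cos φ₂ sin²(Δλ/2) = 0.5000 + (0.8660)(0.5000)(0.1464) = 0.56341.
Central angle c = 2·arcsin(√a) = 1.69797 rad.
So the angular separation is 97.3°.

97.3°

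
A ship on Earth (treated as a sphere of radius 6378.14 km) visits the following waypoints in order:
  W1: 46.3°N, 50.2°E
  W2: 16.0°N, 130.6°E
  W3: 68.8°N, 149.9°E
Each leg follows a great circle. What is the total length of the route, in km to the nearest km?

14041 km

Leg W1→W2: central angle 1.2556 rad, distance 8008.2 km.
Leg W2→W3: central angle 0.9458 rad, distance 6032.7 km.
Total: 8008.2 + 6032.7 ≈ 14041 km.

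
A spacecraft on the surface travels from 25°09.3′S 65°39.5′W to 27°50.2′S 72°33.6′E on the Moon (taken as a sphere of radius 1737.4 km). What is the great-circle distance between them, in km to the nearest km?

3441 km

In radians: φ₁ = -0.4390, φ₂ = -0.4858, Δλ = 138.218° = 2.4124 rad.
Haversine: a = sin²(Δφ/2) + cos φ₁ cos φ₂ sin²(Δλ/2) = 0.0005 + (0.9052)(0.8843)(0.8728) = 0.69919.
Central angle c = 2·arcsin(√a) = 1.98054 rad.
Distance = R·c = 1737.4 × 1.9805 ≈ 3441 km.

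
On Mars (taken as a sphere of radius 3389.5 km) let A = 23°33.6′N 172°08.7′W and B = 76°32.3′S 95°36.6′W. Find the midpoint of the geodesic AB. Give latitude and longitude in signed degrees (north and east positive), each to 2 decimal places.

-29.88°, -159.02°

Central angle δ = 1.9167 rad. Interpolating on the sphere with fraction f = 0.5:
P = [sin((1−f)δ)·A + sin(fδ)·B] / sin δ = 0.8698·A + 0.8698·B in Cartesian coordinates,
giving P = (-0.8096, -0.3105, -0.4982), i.e. latitude -29.88°, longitude -159.02°.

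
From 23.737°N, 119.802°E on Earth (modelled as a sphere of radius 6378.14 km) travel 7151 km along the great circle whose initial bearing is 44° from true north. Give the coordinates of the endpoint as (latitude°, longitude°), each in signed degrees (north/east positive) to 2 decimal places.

50.17°, -162.56°

Angular distance δ = d/R = 7151/6378.14 = 1.12117 rad; initial bearing θ = 0.7679 rad.
sin φ₂ = sin φ₁ cos δ + cos φ₁ sin δ cos θ = (0.4025)(0.4346) + (0.9154)(0.9006)(0.7193) = 0.7680, so φ₂ = 50.17°.
Δλ = atan2(sin θ sin δ cos φ₁, cos δ − sin φ₁ sin φ₂) = atan2(0.5727, 0.1255) = 77.642°.
λ₂ = 119.802° + 77.642° = 197.44° → -162.56° after wrapping to (−180°, 180°].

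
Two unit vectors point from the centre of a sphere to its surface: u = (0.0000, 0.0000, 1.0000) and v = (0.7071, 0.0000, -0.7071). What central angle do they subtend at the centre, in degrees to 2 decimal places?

135.00°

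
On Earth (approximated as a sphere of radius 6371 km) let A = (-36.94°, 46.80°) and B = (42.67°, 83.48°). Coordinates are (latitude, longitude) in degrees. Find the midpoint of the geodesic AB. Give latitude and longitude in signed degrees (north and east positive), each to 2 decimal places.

The central angle between A and B is δ = 1.5068 rad.
With f = 0.5, the slerp weights are sin((1−f)δ)/sin δ = 0.6855 and sin(fδ)/sin δ = 0.6855.
Weighted sum of the unit vectors: (0.6855)·(0.5471,0.5826,-0.6010) + (0.6855)·(0.0835,0.7305,0.6778) = (0.4323, 0.9002, 0.0526).
Converting back: φ = atan2(z, √(x²+y²)) = 3.02°, λ = atan2(y, x) = 64.35°.

3.02°, 64.35°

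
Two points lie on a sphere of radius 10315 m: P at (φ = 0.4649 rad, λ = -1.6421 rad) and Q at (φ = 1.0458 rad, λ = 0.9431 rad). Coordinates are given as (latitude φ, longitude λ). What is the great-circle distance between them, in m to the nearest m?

16125 m

With latitudes φ₁ = 26.637°, φ₂ = 59.920° and longitude difference Δλ = 148.121°:
cos c = sin φ₁ sin φ₂ + cos φ₁ cos φ₂ cos Δλ = (0.4483)(0.8653) + (0.8939)(0.5012)(-0.8492) = 0.00752,
so c = arccos(0.00752) = 1.56328 rad.
Distance = R·c = 10315 × 1.5633 ≈ 16125 m.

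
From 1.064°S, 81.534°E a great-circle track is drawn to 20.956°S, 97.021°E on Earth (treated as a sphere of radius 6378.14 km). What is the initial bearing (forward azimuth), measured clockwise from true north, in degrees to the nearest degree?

144°

With φ₁ = -0.0186, φ₂ = -0.3658, Δλ = 0.2703 rad, the forward-azimuth formula gives
θ = atan2( sin Δλ cos φ₂ , cos φ₁ sin φ₂ − sin φ₁ cos φ₂ cos Δλ ) = atan2(0.2494, -0.3409) = 143.81°.
So the initial bearing is 144°.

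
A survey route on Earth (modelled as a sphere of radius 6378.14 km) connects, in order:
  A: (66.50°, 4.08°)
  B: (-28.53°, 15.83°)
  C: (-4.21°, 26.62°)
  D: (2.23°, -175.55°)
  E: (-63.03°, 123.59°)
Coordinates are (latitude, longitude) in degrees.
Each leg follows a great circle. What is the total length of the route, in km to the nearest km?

Leg A→B: central angle 1.6660 rad, distance 10625.7 km.
Leg B→C: central angle 0.4606 rad, distance 2938.0 km.
Leg C→D: central angle 2.7537 rad, distance 17563.8 km.
Leg D→E: central angle 1.3837 rad, distance 8825.5 km.
Total: 10625.7 + 2938.0 + 17563.8 + 8825.5 ≈ 39953 km.

39953 km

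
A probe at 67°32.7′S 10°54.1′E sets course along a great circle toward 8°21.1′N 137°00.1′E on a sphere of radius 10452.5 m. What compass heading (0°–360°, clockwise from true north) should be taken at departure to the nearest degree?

121°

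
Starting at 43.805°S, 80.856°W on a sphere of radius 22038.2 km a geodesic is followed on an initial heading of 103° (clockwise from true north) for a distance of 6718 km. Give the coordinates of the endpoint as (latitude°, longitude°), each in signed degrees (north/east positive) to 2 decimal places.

-45.16°, -56.36°

Angular distance δ = d/R = 6718/22038.2 = 0.30483 rad; initial bearing θ = 1.7977 rad.
sin φ₂ = sin φ₁ cos δ + cos φ₁ sin δ cos θ = (-0.6922)(0.9539) + (0.7217)(0.3001)(-0.2250) = -0.7090, so φ₂ = -45.16°.
Δλ = atan2(sin θ sin δ cos φ₁, cos δ − sin φ₁ sin φ₂) = atan2(0.2111, 0.4631) = 24.500°.
λ₂ = -80.856° + 24.500° = -56.36°.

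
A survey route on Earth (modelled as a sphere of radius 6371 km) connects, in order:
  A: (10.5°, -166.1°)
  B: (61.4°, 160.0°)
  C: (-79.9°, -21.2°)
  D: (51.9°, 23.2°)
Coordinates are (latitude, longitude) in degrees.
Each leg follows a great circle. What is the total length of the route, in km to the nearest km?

Leg A→B: central angle 0.9876 rad, distance 6292.2 km.
Leg B→C: central angle 2.8186 rad, distance 17957.6 km.
Leg C→D: central angle 2.3426 rad, distance 14924.7 km.
Total: 6292.2 + 17957.6 + 14924.7 ≈ 39175 km.

39175 km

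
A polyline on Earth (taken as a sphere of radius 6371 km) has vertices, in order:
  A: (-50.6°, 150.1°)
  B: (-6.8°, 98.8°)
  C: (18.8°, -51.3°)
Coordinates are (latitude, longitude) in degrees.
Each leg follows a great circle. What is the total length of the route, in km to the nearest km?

23295 km

Leg A→B: central angle 1.0638 rad, distance 6777.4 km.
Leg B→C: central angle 2.5926 rad, distance 16517.2 km.
Total: 6777.4 + 16517.2 ≈ 23295 km.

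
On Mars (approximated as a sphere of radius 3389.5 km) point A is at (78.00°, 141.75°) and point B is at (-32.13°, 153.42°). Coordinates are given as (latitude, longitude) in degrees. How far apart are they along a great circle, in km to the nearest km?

6528 km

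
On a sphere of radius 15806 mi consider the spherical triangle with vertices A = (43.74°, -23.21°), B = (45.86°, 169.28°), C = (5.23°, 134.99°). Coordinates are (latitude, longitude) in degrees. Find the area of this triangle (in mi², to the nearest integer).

213103037 mi²

Side lengths (central angles): a = 0.8784, b = 2.2206, c = 1.5659 rad; semiperimeter s = 2.3324.
By l'Huilier's theorem, tan(E/4) = √[tan(s/2) tan((s−a)/2) tan((s−b)/2) tan((s−c)/2)], giving spherical excess E = 0.8530 rad.
Area = E·R² = 0.8530 × (15806)² ≈ 213103037 mi².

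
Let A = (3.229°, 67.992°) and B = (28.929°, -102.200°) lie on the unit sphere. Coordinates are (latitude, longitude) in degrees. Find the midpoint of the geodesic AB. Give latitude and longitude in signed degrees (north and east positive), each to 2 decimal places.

The central angle between A and B is δ = 2.5568 rad.
With f = 0.5, the slerp weights are sin((1−f)δ)/sin δ = 1.7345 and sin(fδ)/sin δ = 1.7345.
Weighted sum of the unit vectors: (1.7345)·(0.3741,0.9257,0.0563) + (1.7345)·(-0.1850,-0.8555,0.4837) = (0.3282, 0.1218, 0.9367).
Converting back: φ = atan2(z, √(x²+y²)) = 69.51°, λ = atan2(y, x) = 20.36°.

69.51°, 20.36°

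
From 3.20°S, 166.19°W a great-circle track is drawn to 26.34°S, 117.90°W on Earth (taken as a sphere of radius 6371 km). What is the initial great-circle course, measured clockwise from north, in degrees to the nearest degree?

121°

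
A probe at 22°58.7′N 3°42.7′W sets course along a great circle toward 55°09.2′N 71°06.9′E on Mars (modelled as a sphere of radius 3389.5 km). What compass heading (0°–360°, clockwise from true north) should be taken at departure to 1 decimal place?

Δλ = 74.827° = 1.3060 rad.
y = sin Δλ · cos φ₂ = (0.9651)(0.5714) = 0.5515
x = cos φ₁ sin φ₂ − sin φ₁ cos φ₂ cos Δλ = (0.9207)(0.8207) − (0.3904)(0.5714)(0.2617) = 0.6972
θ = atan2(y, x) = 38.34°, so the bearing is 38.3°.

38.3°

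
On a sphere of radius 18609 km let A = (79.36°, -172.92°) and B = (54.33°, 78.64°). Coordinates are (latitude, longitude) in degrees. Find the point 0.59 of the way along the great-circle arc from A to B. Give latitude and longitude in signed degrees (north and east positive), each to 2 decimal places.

Central angle δ = 0.7007 rad. Interpolating on the sphere with fraction f = 0.59:
P = [sin((1−f)δ)·A + sin(fδ)·B] / sin δ = 0.4395·A + 0.6231·B in Cartesian coordinates,
giving P = (-0.0090, 0.3462, 0.9381), i.e. latitude 69.74°, longitude 91.48°.

69.74°, 91.48°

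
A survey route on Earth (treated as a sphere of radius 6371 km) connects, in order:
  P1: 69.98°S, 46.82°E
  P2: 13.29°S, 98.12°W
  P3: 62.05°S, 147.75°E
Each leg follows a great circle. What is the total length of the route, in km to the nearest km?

20271 km

Leg P1→P2: central angle 1.6276 rad, distance 10369.2 km.
Leg P2→P3: central angle 1.5542 rad, distance 9901.9 km.
Total: 10369.2 + 9901.9 ≈ 20271 km.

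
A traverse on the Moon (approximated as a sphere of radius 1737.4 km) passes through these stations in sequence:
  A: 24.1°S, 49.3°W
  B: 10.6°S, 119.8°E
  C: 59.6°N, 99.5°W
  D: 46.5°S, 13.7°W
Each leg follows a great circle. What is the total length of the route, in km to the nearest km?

Leg A→B: central angle 2.5081 rad, distance 4357.5 km.
Leg B→C: central angle 2.1455 rad, distance 3727.6 km.
Leg C→D: central angle 2.2145 rad, distance 3847.4 km.
Total: 4357.5 + 3727.6 + 3847.4 ≈ 11933 km.

11933 km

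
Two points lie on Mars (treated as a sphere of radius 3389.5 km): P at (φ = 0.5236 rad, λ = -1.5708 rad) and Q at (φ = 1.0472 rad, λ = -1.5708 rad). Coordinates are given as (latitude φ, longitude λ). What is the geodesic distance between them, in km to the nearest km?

In radians: φ₁ = 0.5236, φ₂ = 1.0472, Δλ = 0.000° = 0.0000 rad.
cos c = sin φ₁ sin φ₂ + cos φ₁ cos φ₂ cos Δλ = (0.5000)(0.8660) + (0.8660)(0.5000)(1.0000) = 0.86602,
so c = arccos(0.86602) = 0.52360 rad.
Distance = R·c = 3389.5 × 0.5236 ≈ 1775 km.

1775 km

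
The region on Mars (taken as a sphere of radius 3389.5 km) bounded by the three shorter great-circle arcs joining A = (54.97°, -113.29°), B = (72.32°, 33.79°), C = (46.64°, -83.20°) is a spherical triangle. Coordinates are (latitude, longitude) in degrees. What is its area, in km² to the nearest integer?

Side lengths (central angles): a = 0.9297, b = 0.3587, c = 0.8843 rad; semiperimeter s = 1.0864.
By l'Huilier's theorem, tan(E/4) = √[tan(s/2) tan((s−a)/2) tan((s−b)/2) tan((s−c)/2)], giving spherical excess E = 0.1710 rad.
Area = E·R² = 0.1710 × (3389.5)² ≈ 1964354 km².

1964354 km²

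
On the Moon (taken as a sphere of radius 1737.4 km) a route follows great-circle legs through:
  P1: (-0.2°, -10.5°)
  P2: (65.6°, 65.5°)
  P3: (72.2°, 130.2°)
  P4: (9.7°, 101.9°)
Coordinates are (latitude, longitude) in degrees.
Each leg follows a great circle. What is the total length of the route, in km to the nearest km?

Leg P1→P2: central angle 1.4739 rad, distance 2560.7 km.
Leg P2→P3: central angle 0.4000 rad, distance 695.0 km.
Leg P3→P4: central angle 1.1310 rad, distance 1965.0 km.
Total: 2560.7 + 695.0 + 1965.0 ≈ 5221 km.

5221 km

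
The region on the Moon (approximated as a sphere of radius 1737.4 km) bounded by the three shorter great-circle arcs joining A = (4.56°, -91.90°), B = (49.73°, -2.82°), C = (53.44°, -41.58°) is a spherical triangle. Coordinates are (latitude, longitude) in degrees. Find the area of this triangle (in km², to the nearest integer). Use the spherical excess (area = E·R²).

371752 km²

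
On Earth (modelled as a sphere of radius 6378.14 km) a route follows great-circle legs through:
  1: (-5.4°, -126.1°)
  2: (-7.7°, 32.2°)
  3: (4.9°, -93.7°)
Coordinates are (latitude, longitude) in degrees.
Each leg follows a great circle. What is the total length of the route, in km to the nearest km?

Leg 1→2: central angle 2.7000 rad, distance 17220.8 km.
Leg 2→3: central angle 2.2024 rad, distance 14046.9 km.
Total: 17220.8 + 14046.9 ≈ 31268 km.

31268 km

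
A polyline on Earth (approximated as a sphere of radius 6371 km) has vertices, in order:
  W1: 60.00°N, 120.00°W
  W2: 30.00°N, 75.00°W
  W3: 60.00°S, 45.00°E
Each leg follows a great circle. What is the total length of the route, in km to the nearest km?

19219 km

Leg W1→W2: central angle 0.7389 rad, distance 4707.6 km.
Leg W2→W3: central angle 2.2777 rad, distance 14511.5 km.
Total: 4707.6 + 14511.5 ≈ 19219 km.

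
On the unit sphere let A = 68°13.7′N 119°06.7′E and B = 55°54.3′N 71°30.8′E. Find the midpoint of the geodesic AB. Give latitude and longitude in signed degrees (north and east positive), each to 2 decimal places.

64.03°, 90.18°

The central angle between A and B is δ = 0.4293 rad.
With f = 0.5, the slerp weights are sin((1−f)δ)/sin δ = 0.5117 and sin(fδ)/sin δ = 0.5117.
Weighted sum of the unit vectors: (0.5117)·(-0.1805,0.3241,0.9287) + (0.5117)·(0.1777,0.5316,0.8281) = (-0.0014, 0.4379, 0.8990).
Converting back: φ = atan2(z, √(x²+y²)) = 64.03°, λ = atan2(y, x) = 90.18°.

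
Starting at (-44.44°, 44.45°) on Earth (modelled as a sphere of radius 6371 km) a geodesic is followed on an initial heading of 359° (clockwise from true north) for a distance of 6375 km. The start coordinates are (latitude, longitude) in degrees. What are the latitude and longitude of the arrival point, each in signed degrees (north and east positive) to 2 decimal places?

12.89°, 43.59°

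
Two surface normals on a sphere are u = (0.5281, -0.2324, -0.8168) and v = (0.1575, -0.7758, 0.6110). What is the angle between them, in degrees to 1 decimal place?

103.6°

u·v = -0.2356; |u| = 1.0000, |v| = 1.0000.
cos θ = (u·v)/(|u||v|) = -0.2356, so θ = 103.6°.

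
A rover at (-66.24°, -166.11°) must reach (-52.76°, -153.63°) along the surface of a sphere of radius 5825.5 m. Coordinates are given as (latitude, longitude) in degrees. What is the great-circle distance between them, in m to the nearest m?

In radians: φ₁ = -1.1561, φ₂ = -0.9208, Δλ = 12.480° = 0.2178 rad.
cos c = sin φ₁ sin φ₂ + cos φ₁ cos φ₂ cos Δλ = (-0.9152)(-0.7961) + (0.4029)(0.6052)(0.9764) = 0.96669,
so c = arccos(0.96669) = 0.25883 rad.
Distance = R·c = 5825.5 × 0.2588 ≈ 1508 m.

1508 m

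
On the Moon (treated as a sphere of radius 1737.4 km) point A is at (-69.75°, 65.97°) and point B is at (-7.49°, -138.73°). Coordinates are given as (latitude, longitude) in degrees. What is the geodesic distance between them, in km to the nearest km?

3060 km

In radians: φ₁ = -1.2174, φ₂ = -0.1307, Δλ = 155.300° = 2.7105 rad.
cos c = sin φ₁ sin φ₂ + cos φ₁ cos φ₂ cos Δλ = (-0.9382)(-0.1304) + (0.3461)(0.9915)(-0.9085) = -0.18947,
so c = arccos(-0.18947) = 1.76142 rad.
Distance = R·c = 1737.4 × 1.7614 ≈ 3060 km.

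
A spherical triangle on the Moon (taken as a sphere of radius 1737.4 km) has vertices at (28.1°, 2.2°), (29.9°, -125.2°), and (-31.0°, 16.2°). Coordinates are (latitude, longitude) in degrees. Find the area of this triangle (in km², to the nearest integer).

4854154 km²

Side lengths (central angles): a = 2.5634, b = 1.0575, c = 1.8025 rad; semiperimeter s = 2.7117.
By l'Huilier's theorem, tan(E/4) = √[tan(s/2) tan((s−a)/2) tan((s−b)/2) tan((s−c)/2)], giving spherical excess E = 1.6081 rad.
Area = E·R² = 1.6081 × (1737.4)² ≈ 4854154 km².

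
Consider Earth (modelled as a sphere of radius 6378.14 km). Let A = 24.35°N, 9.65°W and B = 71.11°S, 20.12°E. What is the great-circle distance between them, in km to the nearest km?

10877 km

With latitudes φ₁ = 24.350°, φ₂ = -71.110° and longitude difference Δλ = 29.770°:
cos c = sin φ₁ sin φ₂ + cos φ₁ cos φ₂ cos Δλ = (0.4123)(-0.9461) + (0.9110)(0.3238)(0.8680) = -0.13408,
so c = arccos(-0.13408) = 1.70528 rad.
Distance = R·c = 6378.14 × 1.7053 ≈ 10877 km.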